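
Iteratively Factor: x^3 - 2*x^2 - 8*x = (x)*(x^2 - 2*x - 8) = x*(x - 4)*(x + 2)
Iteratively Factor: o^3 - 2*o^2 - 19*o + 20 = (o - 1)*(o^2 - o - 20) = (o - 5)*(o - 1)*(o + 4)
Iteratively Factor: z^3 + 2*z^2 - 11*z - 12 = (z - 3)*(z^2 + 5*z + 4) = (z - 3)*(z + 4)*(z + 1)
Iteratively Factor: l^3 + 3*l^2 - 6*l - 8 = (l - 2)*(l^2 + 5*l + 4) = (l - 2)*(l + 1)*(l + 4)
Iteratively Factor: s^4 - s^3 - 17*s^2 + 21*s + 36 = (s + 1)*(s^3 - 2*s^2 - 15*s + 36) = (s - 3)*(s + 1)*(s^2 + s - 12) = (s - 3)*(s + 1)*(s + 4)*(s - 3)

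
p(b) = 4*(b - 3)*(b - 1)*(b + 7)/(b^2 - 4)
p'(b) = -8*b*(b - 3)*(b - 1)*(b + 7)/(b^2 - 4)^2 + 4*(b - 3)*(b - 1)/(b^2 - 4) + 4*(b - 3)*(b + 7)/(b^2 - 4) + 4*(b - 1)*(b + 7)/(b^2 - 4)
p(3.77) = 9.00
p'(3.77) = 9.13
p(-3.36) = 55.39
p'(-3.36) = 44.86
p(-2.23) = 331.29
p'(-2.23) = 1422.27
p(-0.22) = -26.96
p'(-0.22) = 29.50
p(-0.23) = -27.26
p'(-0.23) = 29.75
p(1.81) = 46.92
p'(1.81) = 258.47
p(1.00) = 0.00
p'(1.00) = 21.33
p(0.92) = -1.67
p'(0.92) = 20.51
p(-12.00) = -27.86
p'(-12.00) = 4.80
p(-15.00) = -41.70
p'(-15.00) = 4.47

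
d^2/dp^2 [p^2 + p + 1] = 2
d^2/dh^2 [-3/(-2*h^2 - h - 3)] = 6*(-4*h^2 - 2*h + (4*h + 1)^2 - 6)/(2*h^2 + h + 3)^3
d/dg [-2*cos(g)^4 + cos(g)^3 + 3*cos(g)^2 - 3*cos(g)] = 3*sin(g)^3 + 2*sin(g)*cos(3*g)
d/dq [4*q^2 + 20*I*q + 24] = 8*q + 20*I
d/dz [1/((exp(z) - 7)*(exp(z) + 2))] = (5 - 2*exp(z))*exp(z)/(exp(4*z) - 10*exp(3*z) - 3*exp(2*z) + 140*exp(z) + 196)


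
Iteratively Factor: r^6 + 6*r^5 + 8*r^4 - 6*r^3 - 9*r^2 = (r + 3)*(r^5 + 3*r^4 - r^3 - 3*r^2) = r*(r + 3)*(r^4 + 3*r^3 - r^2 - 3*r) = r*(r - 1)*(r + 3)*(r^3 + 4*r^2 + 3*r) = r^2*(r - 1)*(r + 3)*(r^2 + 4*r + 3) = r^2*(r - 1)*(r + 3)^2*(r + 1)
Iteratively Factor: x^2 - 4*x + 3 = (x - 1)*(x - 3)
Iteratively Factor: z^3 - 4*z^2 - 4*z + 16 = (z - 2)*(z^2 - 2*z - 8) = (z - 2)*(z + 2)*(z - 4)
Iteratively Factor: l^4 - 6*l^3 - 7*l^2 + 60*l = (l + 3)*(l^3 - 9*l^2 + 20*l) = l*(l + 3)*(l^2 - 9*l + 20) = l*(l - 4)*(l + 3)*(l - 5)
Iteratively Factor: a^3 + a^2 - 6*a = (a - 2)*(a^2 + 3*a) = (a - 2)*(a + 3)*(a)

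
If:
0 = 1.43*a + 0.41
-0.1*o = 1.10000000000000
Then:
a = -0.29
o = -11.00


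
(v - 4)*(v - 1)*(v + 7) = v^3 + 2*v^2 - 31*v + 28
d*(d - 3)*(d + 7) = d^3 + 4*d^2 - 21*d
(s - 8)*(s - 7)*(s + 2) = s^3 - 13*s^2 + 26*s + 112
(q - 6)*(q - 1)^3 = q^4 - 9*q^3 + 21*q^2 - 19*q + 6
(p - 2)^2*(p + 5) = p^3 + p^2 - 16*p + 20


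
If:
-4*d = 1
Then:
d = -1/4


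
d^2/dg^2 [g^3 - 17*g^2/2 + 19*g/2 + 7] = 6*g - 17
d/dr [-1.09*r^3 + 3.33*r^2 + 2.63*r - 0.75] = -3.27*r^2 + 6.66*r + 2.63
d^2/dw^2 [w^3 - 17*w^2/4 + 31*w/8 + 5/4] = 6*w - 17/2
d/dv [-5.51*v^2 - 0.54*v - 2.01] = -11.02*v - 0.54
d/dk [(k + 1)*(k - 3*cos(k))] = k + (k + 1)*(3*sin(k) + 1) - 3*cos(k)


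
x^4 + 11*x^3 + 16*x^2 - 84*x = x*(x - 2)*(x + 6)*(x + 7)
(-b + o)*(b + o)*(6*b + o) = -6*b^3 - b^2*o + 6*b*o^2 + o^3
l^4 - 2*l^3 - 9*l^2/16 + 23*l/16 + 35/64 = (l - 7/4)*(l - 5/4)*(l + 1/2)^2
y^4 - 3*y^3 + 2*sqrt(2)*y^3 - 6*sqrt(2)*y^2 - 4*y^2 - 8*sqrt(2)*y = y*(y - 4)*(y + 1)*(y + 2*sqrt(2))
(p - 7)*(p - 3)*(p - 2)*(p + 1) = p^4 - 11*p^3 + 29*p^2 - p - 42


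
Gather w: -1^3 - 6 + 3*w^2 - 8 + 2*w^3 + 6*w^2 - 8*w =2*w^3 + 9*w^2 - 8*w - 15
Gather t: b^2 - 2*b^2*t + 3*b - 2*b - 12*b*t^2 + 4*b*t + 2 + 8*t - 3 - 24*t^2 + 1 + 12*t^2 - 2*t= b^2 + b + t^2*(-12*b - 12) + t*(-2*b^2 + 4*b + 6)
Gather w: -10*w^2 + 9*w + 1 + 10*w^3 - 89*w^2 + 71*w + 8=10*w^3 - 99*w^2 + 80*w + 9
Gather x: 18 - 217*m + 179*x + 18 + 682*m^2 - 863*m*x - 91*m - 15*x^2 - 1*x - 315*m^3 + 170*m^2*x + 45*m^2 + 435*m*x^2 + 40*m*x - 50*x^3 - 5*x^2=-315*m^3 + 727*m^2 - 308*m - 50*x^3 + x^2*(435*m - 20) + x*(170*m^2 - 823*m + 178) + 36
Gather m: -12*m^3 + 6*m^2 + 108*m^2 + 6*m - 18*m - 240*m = -12*m^3 + 114*m^2 - 252*m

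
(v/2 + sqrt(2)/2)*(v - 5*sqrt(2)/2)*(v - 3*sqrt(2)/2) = v^3/2 - 3*sqrt(2)*v^2/2 - v/4 + 15*sqrt(2)/4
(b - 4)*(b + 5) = b^2 + b - 20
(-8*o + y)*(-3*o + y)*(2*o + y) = 48*o^3 + 2*o^2*y - 9*o*y^2 + y^3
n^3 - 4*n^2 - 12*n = n*(n - 6)*(n + 2)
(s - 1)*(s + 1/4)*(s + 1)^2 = s^4 + 5*s^3/4 - 3*s^2/4 - 5*s/4 - 1/4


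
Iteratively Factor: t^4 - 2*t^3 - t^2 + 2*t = (t - 2)*(t^3 - t) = t*(t - 2)*(t^2 - 1) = t*(t - 2)*(t - 1)*(t + 1)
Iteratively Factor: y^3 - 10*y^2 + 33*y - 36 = (y - 3)*(y^2 - 7*y + 12) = (y - 4)*(y - 3)*(y - 3)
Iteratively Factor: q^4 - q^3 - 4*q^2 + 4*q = (q + 2)*(q^3 - 3*q^2 + 2*q) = q*(q + 2)*(q^2 - 3*q + 2) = q*(q - 1)*(q + 2)*(q - 2)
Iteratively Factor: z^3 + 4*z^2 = (z)*(z^2 + 4*z) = z*(z + 4)*(z)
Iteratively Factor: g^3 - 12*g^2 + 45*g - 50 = (g - 5)*(g^2 - 7*g + 10) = (g - 5)^2*(g - 2)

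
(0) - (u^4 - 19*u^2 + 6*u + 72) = -u^4 + 19*u^2 - 6*u - 72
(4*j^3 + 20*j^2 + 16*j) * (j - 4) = 4*j^4 + 4*j^3 - 64*j^2 - 64*j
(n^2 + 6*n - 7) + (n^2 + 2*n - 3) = 2*n^2 + 8*n - 10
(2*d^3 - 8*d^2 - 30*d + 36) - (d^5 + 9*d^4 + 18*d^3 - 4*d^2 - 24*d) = -d^5 - 9*d^4 - 16*d^3 - 4*d^2 - 6*d + 36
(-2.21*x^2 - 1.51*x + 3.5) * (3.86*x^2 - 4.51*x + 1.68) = -8.5306*x^4 + 4.1385*x^3 + 16.6073*x^2 - 18.3218*x + 5.88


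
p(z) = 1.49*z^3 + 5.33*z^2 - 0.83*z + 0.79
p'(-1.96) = -4.55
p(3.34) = 112.99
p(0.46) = 1.68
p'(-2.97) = 6.94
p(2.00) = 32.37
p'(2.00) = 38.37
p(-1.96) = 11.67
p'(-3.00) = 7.42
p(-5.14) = -56.46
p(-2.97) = 11.24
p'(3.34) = 84.64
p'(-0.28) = -3.46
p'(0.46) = 5.02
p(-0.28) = 1.41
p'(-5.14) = 62.47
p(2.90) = 79.55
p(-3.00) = 11.02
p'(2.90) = 67.68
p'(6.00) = 224.05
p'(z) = 4.47*z^2 + 10.66*z - 0.83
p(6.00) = 509.53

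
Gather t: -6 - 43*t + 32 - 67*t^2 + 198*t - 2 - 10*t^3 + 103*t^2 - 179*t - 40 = -10*t^3 + 36*t^2 - 24*t - 16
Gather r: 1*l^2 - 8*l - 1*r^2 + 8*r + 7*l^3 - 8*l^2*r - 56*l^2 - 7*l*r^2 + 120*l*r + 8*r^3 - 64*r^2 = 7*l^3 - 55*l^2 - 8*l + 8*r^3 + r^2*(-7*l - 65) + r*(-8*l^2 + 120*l + 8)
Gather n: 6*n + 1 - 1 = 6*n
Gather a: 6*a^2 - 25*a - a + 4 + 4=6*a^2 - 26*a + 8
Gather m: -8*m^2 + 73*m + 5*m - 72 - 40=-8*m^2 + 78*m - 112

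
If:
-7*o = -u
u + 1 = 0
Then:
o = -1/7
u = -1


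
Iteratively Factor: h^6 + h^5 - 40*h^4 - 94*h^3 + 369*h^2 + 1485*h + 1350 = (h + 2)*(h^5 - h^4 - 38*h^3 - 18*h^2 + 405*h + 675) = (h + 2)*(h + 3)*(h^4 - 4*h^3 - 26*h^2 + 60*h + 225) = (h - 5)*(h + 2)*(h + 3)*(h^3 + h^2 - 21*h - 45) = (h - 5)*(h + 2)*(h + 3)^2*(h^2 - 2*h - 15) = (h - 5)^2*(h + 2)*(h + 3)^2*(h + 3)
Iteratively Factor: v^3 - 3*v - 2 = (v + 1)*(v^2 - v - 2) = (v - 2)*(v + 1)*(v + 1)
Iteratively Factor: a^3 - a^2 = (a)*(a^2 - a) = a^2*(a - 1)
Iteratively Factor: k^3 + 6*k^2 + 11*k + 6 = (k + 1)*(k^2 + 5*k + 6) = (k + 1)*(k + 2)*(k + 3)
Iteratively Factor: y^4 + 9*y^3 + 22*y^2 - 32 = (y - 1)*(y^3 + 10*y^2 + 32*y + 32) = (y - 1)*(y + 4)*(y^2 + 6*y + 8) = (y - 1)*(y + 4)^2*(y + 2)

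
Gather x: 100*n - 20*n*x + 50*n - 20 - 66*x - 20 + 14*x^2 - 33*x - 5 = 150*n + 14*x^2 + x*(-20*n - 99) - 45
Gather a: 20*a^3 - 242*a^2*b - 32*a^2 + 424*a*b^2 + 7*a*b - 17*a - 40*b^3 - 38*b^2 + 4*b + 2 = 20*a^3 + a^2*(-242*b - 32) + a*(424*b^2 + 7*b - 17) - 40*b^3 - 38*b^2 + 4*b + 2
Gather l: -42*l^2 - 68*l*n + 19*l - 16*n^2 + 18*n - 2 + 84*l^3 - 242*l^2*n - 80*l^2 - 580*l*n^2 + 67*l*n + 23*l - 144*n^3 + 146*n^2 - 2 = 84*l^3 + l^2*(-242*n - 122) + l*(-580*n^2 - n + 42) - 144*n^3 + 130*n^2 + 18*n - 4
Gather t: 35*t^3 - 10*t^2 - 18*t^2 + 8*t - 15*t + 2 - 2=35*t^3 - 28*t^2 - 7*t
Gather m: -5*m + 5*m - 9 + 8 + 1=0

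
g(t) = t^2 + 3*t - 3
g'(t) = 2*t + 3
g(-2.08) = -4.91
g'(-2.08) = -1.16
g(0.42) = -1.56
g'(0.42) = 3.84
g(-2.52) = -4.21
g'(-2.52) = -2.04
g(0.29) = -2.05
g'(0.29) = 3.58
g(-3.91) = 0.56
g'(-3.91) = -4.82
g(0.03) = -2.91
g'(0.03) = 3.06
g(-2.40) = -4.44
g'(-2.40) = -1.80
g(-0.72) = -4.64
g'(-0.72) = 1.56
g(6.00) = 51.00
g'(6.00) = 15.00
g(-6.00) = 15.00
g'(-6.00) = -9.00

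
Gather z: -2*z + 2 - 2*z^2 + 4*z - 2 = -2*z^2 + 2*z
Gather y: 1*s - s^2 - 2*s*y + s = -s^2 - 2*s*y + 2*s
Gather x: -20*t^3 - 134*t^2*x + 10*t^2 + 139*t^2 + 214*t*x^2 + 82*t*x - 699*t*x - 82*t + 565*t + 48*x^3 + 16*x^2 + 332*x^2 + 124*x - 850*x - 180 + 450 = -20*t^3 + 149*t^2 + 483*t + 48*x^3 + x^2*(214*t + 348) + x*(-134*t^2 - 617*t - 726) + 270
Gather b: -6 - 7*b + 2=-7*b - 4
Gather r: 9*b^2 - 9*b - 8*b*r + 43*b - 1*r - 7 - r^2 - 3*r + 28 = 9*b^2 + 34*b - r^2 + r*(-8*b - 4) + 21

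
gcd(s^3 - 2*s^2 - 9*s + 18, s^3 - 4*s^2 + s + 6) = s^2 - 5*s + 6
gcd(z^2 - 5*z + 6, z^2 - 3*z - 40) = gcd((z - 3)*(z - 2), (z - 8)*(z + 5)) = 1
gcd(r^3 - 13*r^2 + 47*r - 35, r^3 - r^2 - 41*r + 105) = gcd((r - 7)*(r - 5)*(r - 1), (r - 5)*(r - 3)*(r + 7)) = r - 5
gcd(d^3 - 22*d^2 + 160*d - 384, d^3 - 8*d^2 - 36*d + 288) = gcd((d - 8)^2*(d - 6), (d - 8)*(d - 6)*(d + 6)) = d^2 - 14*d + 48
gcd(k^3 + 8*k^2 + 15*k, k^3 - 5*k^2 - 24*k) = k^2 + 3*k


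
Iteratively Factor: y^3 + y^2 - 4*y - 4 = (y + 1)*(y^2 - 4) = (y + 1)*(y + 2)*(y - 2)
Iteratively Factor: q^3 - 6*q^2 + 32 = (q - 4)*(q^2 - 2*q - 8) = (q - 4)^2*(q + 2)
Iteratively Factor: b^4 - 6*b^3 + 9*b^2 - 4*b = (b - 1)*(b^3 - 5*b^2 + 4*b) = (b - 4)*(b - 1)*(b^2 - b) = b*(b - 4)*(b - 1)*(b - 1)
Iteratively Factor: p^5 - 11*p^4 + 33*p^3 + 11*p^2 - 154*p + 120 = (p - 4)*(p^4 - 7*p^3 + 5*p^2 + 31*p - 30) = (p - 4)*(p - 3)*(p^3 - 4*p^2 - 7*p + 10) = (p - 4)*(p - 3)*(p + 2)*(p^2 - 6*p + 5) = (p - 5)*(p - 4)*(p - 3)*(p + 2)*(p - 1)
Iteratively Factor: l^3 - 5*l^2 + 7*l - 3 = (l - 3)*(l^2 - 2*l + 1) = (l - 3)*(l - 1)*(l - 1)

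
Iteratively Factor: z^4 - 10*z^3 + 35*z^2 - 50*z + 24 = (z - 1)*(z^3 - 9*z^2 + 26*z - 24) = (z - 2)*(z - 1)*(z^2 - 7*z + 12) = (z - 4)*(z - 2)*(z - 1)*(z - 3)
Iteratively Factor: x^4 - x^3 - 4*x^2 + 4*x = (x)*(x^3 - x^2 - 4*x + 4) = x*(x + 2)*(x^2 - 3*x + 2) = x*(x - 1)*(x + 2)*(x - 2)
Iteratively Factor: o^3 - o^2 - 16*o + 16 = (o + 4)*(o^2 - 5*o + 4) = (o - 4)*(o + 4)*(o - 1)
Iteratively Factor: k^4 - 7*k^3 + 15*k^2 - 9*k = (k - 3)*(k^3 - 4*k^2 + 3*k) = (k - 3)*(k - 1)*(k^2 - 3*k) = (k - 3)^2*(k - 1)*(k)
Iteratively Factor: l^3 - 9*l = (l - 3)*(l^2 + 3*l) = l*(l - 3)*(l + 3)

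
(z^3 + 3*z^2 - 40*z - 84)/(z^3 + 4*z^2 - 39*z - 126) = (z + 2)/(z + 3)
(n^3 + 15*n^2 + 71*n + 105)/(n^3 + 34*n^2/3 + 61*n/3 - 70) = 3*(n^2 + 8*n + 15)/(3*n^2 + 13*n - 30)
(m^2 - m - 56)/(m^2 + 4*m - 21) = (m - 8)/(m - 3)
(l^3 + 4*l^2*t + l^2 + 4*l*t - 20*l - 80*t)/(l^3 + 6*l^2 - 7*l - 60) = (l^2 + 4*l*t - 4*l - 16*t)/(l^2 + l - 12)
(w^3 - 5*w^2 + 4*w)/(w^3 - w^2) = (w - 4)/w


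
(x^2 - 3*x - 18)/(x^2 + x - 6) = (x - 6)/(x - 2)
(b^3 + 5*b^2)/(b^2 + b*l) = b*(b + 5)/(b + l)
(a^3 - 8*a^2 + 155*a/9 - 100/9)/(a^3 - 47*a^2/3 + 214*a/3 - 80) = (3*a^2 - 19*a + 20)/(3*(a^2 - 14*a + 48))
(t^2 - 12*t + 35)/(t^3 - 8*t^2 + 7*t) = (t - 5)/(t*(t - 1))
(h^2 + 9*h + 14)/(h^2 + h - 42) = (h + 2)/(h - 6)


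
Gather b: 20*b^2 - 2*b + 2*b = 20*b^2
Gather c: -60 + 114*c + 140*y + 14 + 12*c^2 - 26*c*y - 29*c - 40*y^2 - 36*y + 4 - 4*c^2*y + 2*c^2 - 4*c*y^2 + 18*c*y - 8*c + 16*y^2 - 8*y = c^2*(14 - 4*y) + c*(-4*y^2 - 8*y + 77) - 24*y^2 + 96*y - 42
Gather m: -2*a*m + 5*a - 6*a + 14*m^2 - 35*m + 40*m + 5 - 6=-a + 14*m^2 + m*(5 - 2*a) - 1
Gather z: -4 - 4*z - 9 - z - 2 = -5*z - 15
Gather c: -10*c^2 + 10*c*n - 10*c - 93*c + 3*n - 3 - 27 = -10*c^2 + c*(10*n - 103) + 3*n - 30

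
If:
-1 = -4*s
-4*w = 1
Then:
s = 1/4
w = -1/4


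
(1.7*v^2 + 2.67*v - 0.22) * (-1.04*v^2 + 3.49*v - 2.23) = -1.768*v^4 + 3.1562*v^3 + 5.7561*v^2 - 6.7219*v + 0.4906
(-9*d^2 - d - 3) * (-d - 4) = 9*d^3 + 37*d^2 + 7*d + 12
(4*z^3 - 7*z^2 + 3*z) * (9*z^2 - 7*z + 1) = 36*z^5 - 91*z^4 + 80*z^3 - 28*z^2 + 3*z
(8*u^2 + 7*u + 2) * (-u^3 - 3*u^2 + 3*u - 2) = -8*u^5 - 31*u^4 + u^3 - u^2 - 8*u - 4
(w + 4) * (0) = 0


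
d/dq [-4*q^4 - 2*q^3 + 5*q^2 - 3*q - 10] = -16*q^3 - 6*q^2 + 10*q - 3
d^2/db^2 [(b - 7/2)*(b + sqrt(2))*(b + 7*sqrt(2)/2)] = 6*b - 7 + 9*sqrt(2)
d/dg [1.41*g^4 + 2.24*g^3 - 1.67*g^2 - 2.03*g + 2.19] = 5.64*g^3 + 6.72*g^2 - 3.34*g - 2.03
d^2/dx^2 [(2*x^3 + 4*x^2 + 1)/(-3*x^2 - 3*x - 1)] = 2*(24*x^3 - 9*x^2 - 33*x - 10)/(27*x^6 + 81*x^5 + 108*x^4 + 81*x^3 + 36*x^2 + 9*x + 1)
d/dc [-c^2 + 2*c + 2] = 2 - 2*c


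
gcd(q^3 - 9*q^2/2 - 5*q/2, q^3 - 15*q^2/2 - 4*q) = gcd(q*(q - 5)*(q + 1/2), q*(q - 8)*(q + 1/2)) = q^2 + q/2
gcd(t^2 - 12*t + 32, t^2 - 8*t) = t - 8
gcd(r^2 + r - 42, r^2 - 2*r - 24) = r - 6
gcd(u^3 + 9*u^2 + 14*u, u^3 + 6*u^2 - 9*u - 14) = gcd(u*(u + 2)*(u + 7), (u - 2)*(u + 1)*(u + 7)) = u + 7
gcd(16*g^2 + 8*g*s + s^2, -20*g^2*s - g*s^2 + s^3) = 4*g + s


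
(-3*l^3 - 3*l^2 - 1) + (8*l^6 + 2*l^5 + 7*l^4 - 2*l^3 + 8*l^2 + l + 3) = 8*l^6 + 2*l^5 + 7*l^4 - 5*l^3 + 5*l^2 + l + 2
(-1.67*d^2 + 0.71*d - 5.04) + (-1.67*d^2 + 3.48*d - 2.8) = -3.34*d^2 + 4.19*d - 7.84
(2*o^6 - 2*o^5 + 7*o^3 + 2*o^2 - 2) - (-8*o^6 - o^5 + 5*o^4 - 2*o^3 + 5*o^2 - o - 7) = 10*o^6 - o^5 - 5*o^4 + 9*o^3 - 3*o^2 + o + 5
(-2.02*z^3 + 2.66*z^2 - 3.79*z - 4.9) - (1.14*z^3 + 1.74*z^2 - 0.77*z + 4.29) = -3.16*z^3 + 0.92*z^2 - 3.02*z - 9.19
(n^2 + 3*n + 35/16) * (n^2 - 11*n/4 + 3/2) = n^4 + n^3/4 - 73*n^2/16 - 97*n/64 + 105/32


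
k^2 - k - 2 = (k - 2)*(k + 1)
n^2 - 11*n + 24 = (n - 8)*(n - 3)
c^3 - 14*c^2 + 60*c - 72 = (c - 6)^2*(c - 2)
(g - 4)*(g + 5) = g^2 + g - 20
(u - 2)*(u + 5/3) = u^2 - u/3 - 10/3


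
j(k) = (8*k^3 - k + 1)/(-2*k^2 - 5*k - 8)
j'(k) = (4*k + 5)*(8*k^3 - k + 1)/(-2*k^2 - 5*k - 8)^2 + (24*k^2 - 1)/(-2*k^2 - 5*k - 8)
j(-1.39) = 3.89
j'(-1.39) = -8.79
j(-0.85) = 0.59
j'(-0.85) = -3.33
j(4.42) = -9.94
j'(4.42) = -3.51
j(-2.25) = 12.78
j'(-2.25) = -10.09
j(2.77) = -4.52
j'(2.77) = -2.97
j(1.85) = -2.07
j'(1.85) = -2.30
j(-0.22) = -0.16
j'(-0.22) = 0.07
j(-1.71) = 7.04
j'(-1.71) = -10.61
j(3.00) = -5.22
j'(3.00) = -3.08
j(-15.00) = 70.45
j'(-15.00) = -3.98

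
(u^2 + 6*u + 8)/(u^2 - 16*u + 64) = (u^2 + 6*u + 8)/(u^2 - 16*u + 64)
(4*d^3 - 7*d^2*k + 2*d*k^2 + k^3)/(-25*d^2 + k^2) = (-4*d^3 + 7*d^2*k - 2*d*k^2 - k^3)/(25*d^2 - k^2)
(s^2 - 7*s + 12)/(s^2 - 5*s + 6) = (s - 4)/(s - 2)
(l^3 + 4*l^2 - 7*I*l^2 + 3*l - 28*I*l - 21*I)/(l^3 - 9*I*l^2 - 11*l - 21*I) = (l^2 + 4*l + 3)/(l^2 - 2*I*l + 3)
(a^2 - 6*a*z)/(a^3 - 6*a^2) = (a - 6*z)/(a*(a - 6))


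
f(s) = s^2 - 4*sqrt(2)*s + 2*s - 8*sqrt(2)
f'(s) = 2*s - 4*sqrt(2) + 2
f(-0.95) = -6.94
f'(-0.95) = -5.56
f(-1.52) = -3.44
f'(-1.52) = -6.70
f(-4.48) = 25.14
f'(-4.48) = -12.62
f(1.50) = -14.55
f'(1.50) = -0.66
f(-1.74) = -1.92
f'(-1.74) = -7.14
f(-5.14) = 33.90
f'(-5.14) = -13.94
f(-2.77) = 6.49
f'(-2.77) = -9.20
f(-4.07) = 20.13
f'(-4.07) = -11.80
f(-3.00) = 8.66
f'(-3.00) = -9.66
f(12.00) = 88.80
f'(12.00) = 20.34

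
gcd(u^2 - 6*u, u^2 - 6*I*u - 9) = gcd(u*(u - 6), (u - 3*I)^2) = 1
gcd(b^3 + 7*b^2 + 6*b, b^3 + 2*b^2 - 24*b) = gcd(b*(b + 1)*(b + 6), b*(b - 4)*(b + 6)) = b^2 + 6*b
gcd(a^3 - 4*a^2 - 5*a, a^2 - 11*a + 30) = a - 5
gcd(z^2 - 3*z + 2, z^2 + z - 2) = z - 1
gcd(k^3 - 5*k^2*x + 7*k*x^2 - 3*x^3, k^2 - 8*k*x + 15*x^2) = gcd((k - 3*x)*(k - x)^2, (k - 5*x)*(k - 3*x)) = -k + 3*x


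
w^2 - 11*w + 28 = (w - 7)*(w - 4)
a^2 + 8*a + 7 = (a + 1)*(a + 7)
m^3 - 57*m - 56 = (m - 8)*(m + 1)*(m + 7)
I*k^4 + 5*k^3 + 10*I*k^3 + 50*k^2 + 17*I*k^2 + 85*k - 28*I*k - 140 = (k + 4)*(k + 7)*(k - 5*I)*(I*k - I)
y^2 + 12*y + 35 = (y + 5)*(y + 7)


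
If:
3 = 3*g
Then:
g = 1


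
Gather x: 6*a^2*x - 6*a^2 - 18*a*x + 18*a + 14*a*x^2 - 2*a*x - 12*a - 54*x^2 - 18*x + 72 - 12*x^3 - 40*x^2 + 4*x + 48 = -6*a^2 + 6*a - 12*x^3 + x^2*(14*a - 94) + x*(6*a^2 - 20*a - 14) + 120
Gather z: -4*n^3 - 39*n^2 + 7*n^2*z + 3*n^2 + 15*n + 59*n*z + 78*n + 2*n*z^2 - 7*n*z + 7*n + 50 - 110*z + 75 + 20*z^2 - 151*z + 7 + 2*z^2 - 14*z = -4*n^3 - 36*n^2 + 100*n + z^2*(2*n + 22) + z*(7*n^2 + 52*n - 275) + 132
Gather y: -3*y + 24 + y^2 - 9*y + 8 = y^2 - 12*y + 32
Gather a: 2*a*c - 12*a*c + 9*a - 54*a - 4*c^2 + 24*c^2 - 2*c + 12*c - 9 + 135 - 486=a*(-10*c - 45) + 20*c^2 + 10*c - 360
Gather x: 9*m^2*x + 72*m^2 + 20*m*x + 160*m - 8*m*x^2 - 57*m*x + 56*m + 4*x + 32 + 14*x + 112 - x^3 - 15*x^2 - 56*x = 72*m^2 + 216*m - x^3 + x^2*(-8*m - 15) + x*(9*m^2 - 37*m - 38) + 144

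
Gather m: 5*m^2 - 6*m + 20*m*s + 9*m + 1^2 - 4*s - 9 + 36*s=5*m^2 + m*(20*s + 3) + 32*s - 8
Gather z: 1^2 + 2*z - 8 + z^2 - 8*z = z^2 - 6*z - 7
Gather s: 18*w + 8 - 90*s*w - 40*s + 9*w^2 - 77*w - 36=s*(-90*w - 40) + 9*w^2 - 59*w - 28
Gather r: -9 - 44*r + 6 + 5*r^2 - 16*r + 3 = 5*r^2 - 60*r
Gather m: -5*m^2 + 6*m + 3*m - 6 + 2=-5*m^2 + 9*m - 4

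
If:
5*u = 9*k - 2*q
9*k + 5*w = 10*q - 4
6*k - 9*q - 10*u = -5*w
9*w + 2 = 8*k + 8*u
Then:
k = -294/1261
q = -226/1261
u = -2194/6305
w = -4658/6305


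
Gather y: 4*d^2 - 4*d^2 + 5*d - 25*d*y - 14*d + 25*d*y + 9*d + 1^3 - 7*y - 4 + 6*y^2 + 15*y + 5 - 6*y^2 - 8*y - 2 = 0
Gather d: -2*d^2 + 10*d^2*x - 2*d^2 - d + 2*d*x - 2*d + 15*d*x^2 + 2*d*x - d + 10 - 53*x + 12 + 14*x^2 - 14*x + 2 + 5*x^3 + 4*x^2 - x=d^2*(10*x - 4) + d*(15*x^2 + 4*x - 4) + 5*x^3 + 18*x^2 - 68*x + 24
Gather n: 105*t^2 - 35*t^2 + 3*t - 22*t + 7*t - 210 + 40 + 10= 70*t^2 - 12*t - 160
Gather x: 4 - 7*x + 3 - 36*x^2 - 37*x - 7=-36*x^2 - 44*x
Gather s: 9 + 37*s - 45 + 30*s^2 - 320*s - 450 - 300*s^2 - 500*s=-270*s^2 - 783*s - 486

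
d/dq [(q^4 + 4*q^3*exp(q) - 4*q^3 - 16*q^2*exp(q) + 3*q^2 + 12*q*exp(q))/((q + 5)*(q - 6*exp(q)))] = (q*(q + 5)*(6*exp(q) - 1)*(q^3 + 4*q^2*exp(q) - 4*q^2 - 16*q*exp(q) + 3*q + 12*exp(q)) + q*(q - 6*exp(q))*(-q^3 - 4*q^2*exp(q) + 4*q^2 + 16*q*exp(q) - 3*q - 12*exp(q)) + 2*(q + 5)*(q - 6*exp(q))*(2*q^3*exp(q) + 2*q^3 - 2*q^2*exp(q) - 6*q^2 - 10*q*exp(q) + 3*q + 6*exp(q)))/((q + 5)^2*(q - 6*exp(q))^2)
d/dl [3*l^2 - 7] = 6*l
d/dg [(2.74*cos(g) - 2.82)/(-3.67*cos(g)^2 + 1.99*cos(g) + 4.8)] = (-10.0558*cos(g)^2 + 20.6988*cos(g) - 18.7638)*sin(g)/(13.4689*cos(g)^4 - 14.6066*cos(g)^3 - 31.2719*cos(g)^2 + 19.104*cos(g) + 23.04)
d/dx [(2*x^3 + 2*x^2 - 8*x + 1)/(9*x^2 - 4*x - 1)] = 2*(9*x^4 - 8*x^3 + 29*x^2 - 11*x + 6)/(81*x^4 - 72*x^3 - 2*x^2 + 8*x + 1)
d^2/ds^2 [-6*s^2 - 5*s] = -12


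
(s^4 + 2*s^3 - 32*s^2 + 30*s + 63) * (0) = 0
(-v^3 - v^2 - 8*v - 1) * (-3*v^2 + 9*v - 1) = 3*v^5 - 6*v^4 + 16*v^3 - 68*v^2 - v + 1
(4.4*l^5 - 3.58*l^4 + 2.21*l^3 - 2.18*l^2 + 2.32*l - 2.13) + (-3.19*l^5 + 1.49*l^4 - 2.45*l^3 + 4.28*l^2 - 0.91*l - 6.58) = 1.21*l^5 - 2.09*l^4 - 0.24*l^3 + 2.1*l^2 + 1.41*l - 8.71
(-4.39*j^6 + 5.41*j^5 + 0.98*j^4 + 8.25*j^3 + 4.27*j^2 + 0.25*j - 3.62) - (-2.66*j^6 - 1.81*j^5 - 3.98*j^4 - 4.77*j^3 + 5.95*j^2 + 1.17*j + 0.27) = -1.73*j^6 + 7.22*j^5 + 4.96*j^4 + 13.02*j^3 - 1.68*j^2 - 0.92*j - 3.89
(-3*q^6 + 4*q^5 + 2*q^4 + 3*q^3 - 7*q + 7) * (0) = 0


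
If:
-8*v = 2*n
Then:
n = -4*v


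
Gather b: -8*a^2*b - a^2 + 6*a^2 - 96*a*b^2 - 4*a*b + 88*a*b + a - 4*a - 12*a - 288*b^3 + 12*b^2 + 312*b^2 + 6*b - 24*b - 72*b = 5*a^2 - 15*a - 288*b^3 + b^2*(324 - 96*a) + b*(-8*a^2 + 84*a - 90)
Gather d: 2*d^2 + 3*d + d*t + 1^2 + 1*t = 2*d^2 + d*(t + 3) + t + 1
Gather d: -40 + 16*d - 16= 16*d - 56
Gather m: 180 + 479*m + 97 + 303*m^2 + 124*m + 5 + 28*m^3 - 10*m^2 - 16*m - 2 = 28*m^3 + 293*m^2 + 587*m + 280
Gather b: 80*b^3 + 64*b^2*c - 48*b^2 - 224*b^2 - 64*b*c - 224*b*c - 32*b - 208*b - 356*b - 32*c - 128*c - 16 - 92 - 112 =80*b^3 + b^2*(64*c - 272) + b*(-288*c - 596) - 160*c - 220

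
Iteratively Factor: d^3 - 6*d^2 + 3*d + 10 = (d + 1)*(d^2 - 7*d + 10) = (d - 2)*(d + 1)*(d - 5)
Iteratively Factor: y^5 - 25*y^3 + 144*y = (y - 4)*(y^4 + 4*y^3 - 9*y^2 - 36*y) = (y - 4)*(y + 3)*(y^3 + y^2 - 12*y) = (y - 4)*(y + 3)*(y + 4)*(y^2 - 3*y) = (y - 4)*(y - 3)*(y + 3)*(y + 4)*(y)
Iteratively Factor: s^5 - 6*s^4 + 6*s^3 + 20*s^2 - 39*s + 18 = (s - 1)*(s^4 - 5*s^3 + s^2 + 21*s - 18) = (s - 1)^2*(s^3 - 4*s^2 - 3*s + 18) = (s - 3)*(s - 1)^2*(s^2 - s - 6) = (s - 3)^2*(s - 1)^2*(s + 2)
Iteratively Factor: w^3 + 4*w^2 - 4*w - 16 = (w + 4)*(w^2 - 4) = (w - 2)*(w + 4)*(w + 2)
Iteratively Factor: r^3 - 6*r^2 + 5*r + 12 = (r + 1)*(r^2 - 7*r + 12) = (r - 3)*(r + 1)*(r - 4)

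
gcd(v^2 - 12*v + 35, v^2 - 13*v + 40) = v - 5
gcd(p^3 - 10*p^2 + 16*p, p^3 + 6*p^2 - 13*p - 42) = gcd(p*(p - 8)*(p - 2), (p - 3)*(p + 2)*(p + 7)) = 1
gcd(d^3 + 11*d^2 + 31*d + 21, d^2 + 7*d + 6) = d + 1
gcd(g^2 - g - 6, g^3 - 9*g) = g - 3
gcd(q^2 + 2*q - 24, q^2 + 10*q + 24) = q + 6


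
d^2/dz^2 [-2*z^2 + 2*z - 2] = -4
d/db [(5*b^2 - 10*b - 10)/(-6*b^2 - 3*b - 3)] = 25*b*(-b - 2)/(3*(4*b^4 + 4*b^3 + 5*b^2 + 2*b + 1))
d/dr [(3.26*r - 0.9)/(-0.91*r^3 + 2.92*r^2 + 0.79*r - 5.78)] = (5.9332*r^3 - 11.9762*r^2 + 5.256*r - 18.1318)/(0.8281*r^6 - 5.3144*r^5 + 7.0886*r^4 + 15.1332*r^3 - 33.1311*r^2 - 9.1324*r + 33.4084)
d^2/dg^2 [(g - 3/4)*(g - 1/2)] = 2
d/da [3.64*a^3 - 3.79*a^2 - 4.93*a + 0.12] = 10.92*a^2 - 7.58*a - 4.93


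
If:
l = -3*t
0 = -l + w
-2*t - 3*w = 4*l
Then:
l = 0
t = 0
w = 0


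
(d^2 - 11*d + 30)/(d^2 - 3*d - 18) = (d - 5)/(d + 3)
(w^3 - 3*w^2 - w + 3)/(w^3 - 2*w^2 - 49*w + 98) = (w^3 - 3*w^2 - w + 3)/(w^3 - 2*w^2 - 49*w + 98)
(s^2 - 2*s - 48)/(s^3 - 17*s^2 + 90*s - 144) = (s + 6)/(s^2 - 9*s + 18)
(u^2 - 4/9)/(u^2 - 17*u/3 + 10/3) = (u + 2/3)/(u - 5)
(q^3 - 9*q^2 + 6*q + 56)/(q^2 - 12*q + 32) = (q^2 - 5*q - 14)/(q - 8)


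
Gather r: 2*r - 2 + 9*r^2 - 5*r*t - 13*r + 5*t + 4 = 9*r^2 + r*(-5*t - 11) + 5*t + 2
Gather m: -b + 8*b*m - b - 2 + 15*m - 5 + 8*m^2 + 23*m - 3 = -2*b + 8*m^2 + m*(8*b + 38) - 10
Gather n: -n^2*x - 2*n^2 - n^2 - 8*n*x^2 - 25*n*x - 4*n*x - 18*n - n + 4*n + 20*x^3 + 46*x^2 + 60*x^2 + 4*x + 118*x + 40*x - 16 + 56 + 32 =n^2*(-x - 3) + n*(-8*x^2 - 29*x - 15) + 20*x^3 + 106*x^2 + 162*x + 72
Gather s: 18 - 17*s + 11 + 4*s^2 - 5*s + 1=4*s^2 - 22*s + 30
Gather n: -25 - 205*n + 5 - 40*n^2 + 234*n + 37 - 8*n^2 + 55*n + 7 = -48*n^2 + 84*n + 24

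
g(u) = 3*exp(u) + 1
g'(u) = 3*exp(u)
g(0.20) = 4.66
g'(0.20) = 3.66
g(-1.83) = 1.48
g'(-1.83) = 0.48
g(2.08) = 25.01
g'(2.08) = 24.01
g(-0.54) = 2.75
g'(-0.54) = 1.75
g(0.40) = 5.48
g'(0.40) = 4.48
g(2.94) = 57.75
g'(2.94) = 56.75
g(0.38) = 5.39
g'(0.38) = 4.39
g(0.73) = 7.23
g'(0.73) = 6.23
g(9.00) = 24310.25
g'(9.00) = 24309.25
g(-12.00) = 1.00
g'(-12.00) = 0.00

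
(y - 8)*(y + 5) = y^2 - 3*y - 40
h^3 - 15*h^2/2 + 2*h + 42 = (h - 6)*(h - 7/2)*(h + 2)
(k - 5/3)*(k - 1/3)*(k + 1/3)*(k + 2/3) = k^4 - k^3 - 11*k^2/9 + k/9 + 10/81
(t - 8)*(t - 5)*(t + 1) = t^3 - 12*t^2 + 27*t + 40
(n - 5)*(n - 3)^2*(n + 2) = n^4 - 9*n^3 + 17*n^2 + 33*n - 90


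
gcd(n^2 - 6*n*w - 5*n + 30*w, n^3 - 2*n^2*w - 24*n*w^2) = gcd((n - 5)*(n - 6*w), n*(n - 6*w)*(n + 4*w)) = -n + 6*w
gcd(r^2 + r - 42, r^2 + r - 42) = r^2 + r - 42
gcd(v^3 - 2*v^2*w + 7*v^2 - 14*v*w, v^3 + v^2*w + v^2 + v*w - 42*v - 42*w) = v + 7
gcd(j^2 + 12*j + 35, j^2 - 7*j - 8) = 1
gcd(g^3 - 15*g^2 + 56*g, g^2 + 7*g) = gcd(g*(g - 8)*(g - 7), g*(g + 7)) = g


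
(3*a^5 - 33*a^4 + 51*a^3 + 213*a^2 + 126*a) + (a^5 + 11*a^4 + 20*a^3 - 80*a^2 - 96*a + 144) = 4*a^5 - 22*a^4 + 71*a^3 + 133*a^2 + 30*a + 144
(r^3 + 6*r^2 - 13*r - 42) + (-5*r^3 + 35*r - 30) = -4*r^3 + 6*r^2 + 22*r - 72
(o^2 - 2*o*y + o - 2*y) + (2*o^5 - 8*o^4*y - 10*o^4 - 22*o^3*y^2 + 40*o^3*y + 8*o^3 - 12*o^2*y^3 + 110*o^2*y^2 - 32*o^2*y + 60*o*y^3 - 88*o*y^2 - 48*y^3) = 2*o^5 - 8*o^4*y - 10*o^4 - 22*o^3*y^2 + 40*o^3*y + 8*o^3 - 12*o^2*y^3 + 110*o^2*y^2 - 32*o^2*y + o^2 + 60*o*y^3 - 88*o*y^2 - 2*o*y + o - 48*y^3 - 2*y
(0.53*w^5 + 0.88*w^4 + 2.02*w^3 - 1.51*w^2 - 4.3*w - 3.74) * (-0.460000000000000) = -0.2438*w^5 - 0.4048*w^4 - 0.9292*w^3 + 0.6946*w^2 + 1.978*w + 1.7204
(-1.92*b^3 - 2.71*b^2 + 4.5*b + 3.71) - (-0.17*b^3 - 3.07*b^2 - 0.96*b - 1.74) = -1.75*b^3 + 0.36*b^2 + 5.46*b + 5.45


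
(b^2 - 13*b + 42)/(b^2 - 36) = (b - 7)/(b + 6)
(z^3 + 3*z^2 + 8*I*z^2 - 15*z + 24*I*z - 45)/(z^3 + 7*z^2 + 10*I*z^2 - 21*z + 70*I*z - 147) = (z^2 + z*(3 + 5*I) + 15*I)/(z^2 + 7*z*(1 + I) + 49*I)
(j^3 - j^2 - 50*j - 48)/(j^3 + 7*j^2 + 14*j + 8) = (j^2 - 2*j - 48)/(j^2 + 6*j + 8)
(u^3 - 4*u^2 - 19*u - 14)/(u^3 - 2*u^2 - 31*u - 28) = (u + 2)/(u + 4)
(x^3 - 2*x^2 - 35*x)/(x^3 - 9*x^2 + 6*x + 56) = x*(x + 5)/(x^2 - 2*x - 8)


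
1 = 1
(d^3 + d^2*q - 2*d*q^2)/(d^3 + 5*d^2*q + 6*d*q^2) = (d - q)/(d + 3*q)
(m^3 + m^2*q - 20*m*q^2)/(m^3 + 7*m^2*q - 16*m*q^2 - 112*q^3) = m*(m + 5*q)/(m^2 + 11*m*q + 28*q^2)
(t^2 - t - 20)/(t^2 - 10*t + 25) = (t + 4)/(t - 5)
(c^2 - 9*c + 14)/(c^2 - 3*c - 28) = (c - 2)/(c + 4)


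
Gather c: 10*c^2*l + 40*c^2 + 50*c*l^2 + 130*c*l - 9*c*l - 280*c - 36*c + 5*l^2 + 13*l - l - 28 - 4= c^2*(10*l + 40) + c*(50*l^2 + 121*l - 316) + 5*l^2 + 12*l - 32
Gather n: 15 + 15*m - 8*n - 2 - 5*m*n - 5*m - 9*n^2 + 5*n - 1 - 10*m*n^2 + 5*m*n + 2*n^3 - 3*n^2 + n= 10*m + 2*n^3 + n^2*(-10*m - 12) - 2*n + 12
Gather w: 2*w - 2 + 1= 2*w - 1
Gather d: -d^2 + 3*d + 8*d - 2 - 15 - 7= -d^2 + 11*d - 24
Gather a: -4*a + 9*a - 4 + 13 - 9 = 5*a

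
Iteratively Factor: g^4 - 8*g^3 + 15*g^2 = (g)*(g^3 - 8*g^2 + 15*g) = g*(g - 5)*(g^2 - 3*g) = g^2*(g - 5)*(g - 3)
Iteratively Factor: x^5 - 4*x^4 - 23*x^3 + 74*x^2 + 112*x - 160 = (x + 2)*(x^4 - 6*x^3 - 11*x^2 + 96*x - 80) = (x + 2)*(x + 4)*(x^3 - 10*x^2 + 29*x - 20) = (x - 1)*(x + 2)*(x + 4)*(x^2 - 9*x + 20) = (x - 4)*(x - 1)*(x + 2)*(x + 4)*(x - 5)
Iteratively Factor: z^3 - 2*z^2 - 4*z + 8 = (z - 2)*(z^2 - 4) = (z - 2)*(z + 2)*(z - 2)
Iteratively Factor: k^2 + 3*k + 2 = (k + 1)*(k + 2)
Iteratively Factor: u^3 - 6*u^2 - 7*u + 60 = (u - 4)*(u^2 - 2*u - 15) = (u - 5)*(u - 4)*(u + 3)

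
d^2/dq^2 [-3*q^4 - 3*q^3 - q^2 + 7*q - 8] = -36*q^2 - 18*q - 2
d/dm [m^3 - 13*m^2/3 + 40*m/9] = 3*m^2 - 26*m/3 + 40/9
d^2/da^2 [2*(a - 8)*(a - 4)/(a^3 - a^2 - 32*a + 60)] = 4*(a^6 - 36*a^5 + 324*a^4 - 1104*a^3 + 1524*a^2 - 4848*a + 15248)/(a^9 - 3*a^8 - 93*a^7 + 371*a^6 + 2616*a^5 - 14412*a^4 - 10448*a^3 + 173520*a^2 - 345600*a + 216000)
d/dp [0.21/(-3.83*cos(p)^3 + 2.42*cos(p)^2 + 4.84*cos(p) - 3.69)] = (-2.4129*cos(p)^2 + 1.0164*cos(p) + 1.0164)*sin(p)/(3.83*cos(p)^3 - 2.42*cos(p)^2 - 4.84*cos(p) + 3.69)^2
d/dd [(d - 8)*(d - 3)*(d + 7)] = 3*d^2 - 8*d - 53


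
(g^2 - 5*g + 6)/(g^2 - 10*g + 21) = (g - 2)/(g - 7)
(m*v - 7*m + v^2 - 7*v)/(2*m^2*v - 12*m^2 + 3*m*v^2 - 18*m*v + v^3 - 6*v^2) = (v - 7)/(2*m*v - 12*m + v^2 - 6*v)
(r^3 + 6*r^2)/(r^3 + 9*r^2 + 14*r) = r*(r + 6)/(r^2 + 9*r + 14)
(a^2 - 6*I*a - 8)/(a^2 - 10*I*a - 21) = (-a^2 + 6*I*a + 8)/(-a^2 + 10*I*a + 21)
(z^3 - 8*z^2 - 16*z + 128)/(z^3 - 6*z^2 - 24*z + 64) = (z - 4)/(z - 2)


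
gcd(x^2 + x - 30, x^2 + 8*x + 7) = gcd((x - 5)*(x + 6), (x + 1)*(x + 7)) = 1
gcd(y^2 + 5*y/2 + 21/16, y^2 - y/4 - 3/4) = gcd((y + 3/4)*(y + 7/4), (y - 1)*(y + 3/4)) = y + 3/4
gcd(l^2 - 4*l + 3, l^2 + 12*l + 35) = 1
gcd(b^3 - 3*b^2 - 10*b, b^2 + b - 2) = b + 2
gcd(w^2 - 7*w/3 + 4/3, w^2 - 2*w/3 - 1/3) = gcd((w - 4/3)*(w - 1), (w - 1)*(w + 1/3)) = w - 1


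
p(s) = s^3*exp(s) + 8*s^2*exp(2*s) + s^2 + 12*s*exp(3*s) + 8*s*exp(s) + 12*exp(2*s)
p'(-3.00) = -6.51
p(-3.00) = 6.66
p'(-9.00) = -18.07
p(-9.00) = 80.90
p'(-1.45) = -1.60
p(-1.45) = 0.03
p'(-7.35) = -14.88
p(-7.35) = 53.73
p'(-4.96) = -10.46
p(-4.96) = 23.48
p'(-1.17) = -0.27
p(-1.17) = -0.24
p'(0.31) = 130.73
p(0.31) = 36.68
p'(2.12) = 60485.86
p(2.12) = 18264.23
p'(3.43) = 4246192.97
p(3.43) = 1314893.19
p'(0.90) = 1018.33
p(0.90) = 292.81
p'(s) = s^3*exp(s) + 16*s^2*exp(2*s) + 3*s^2*exp(s) + 36*s*exp(3*s) + 16*s*exp(2*s) + 8*s*exp(s) + 2*s + 12*exp(3*s) + 24*exp(2*s) + 8*exp(s)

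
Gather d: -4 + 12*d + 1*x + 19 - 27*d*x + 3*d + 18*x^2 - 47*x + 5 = d*(15 - 27*x) + 18*x^2 - 46*x + 20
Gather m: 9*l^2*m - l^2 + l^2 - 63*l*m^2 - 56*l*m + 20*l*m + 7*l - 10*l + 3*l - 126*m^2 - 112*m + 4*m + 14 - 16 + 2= m^2*(-63*l - 126) + m*(9*l^2 - 36*l - 108)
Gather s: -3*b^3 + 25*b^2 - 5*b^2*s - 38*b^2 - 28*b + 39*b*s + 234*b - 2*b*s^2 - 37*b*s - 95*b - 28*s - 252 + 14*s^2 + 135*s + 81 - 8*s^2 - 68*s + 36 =-3*b^3 - 13*b^2 + 111*b + s^2*(6 - 2*b) + s*(-5*b^2 + 2*b + 39) - 135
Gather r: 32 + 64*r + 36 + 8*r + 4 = 72*r + 72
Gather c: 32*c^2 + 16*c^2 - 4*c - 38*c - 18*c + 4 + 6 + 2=48*c^2 - 60*c + 12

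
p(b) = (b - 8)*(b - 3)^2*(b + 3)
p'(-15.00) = -21276.00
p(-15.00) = 89424.00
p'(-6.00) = -2133.00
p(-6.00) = 3402.00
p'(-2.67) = -292.49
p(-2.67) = -113.20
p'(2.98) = 1.20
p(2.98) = -0.01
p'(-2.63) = -280.92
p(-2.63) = -124.67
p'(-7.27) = -3400.21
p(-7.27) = 6877.14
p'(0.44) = 106.15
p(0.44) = -170.44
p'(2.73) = 16.34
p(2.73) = -2.20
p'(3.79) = -43.56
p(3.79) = -17.84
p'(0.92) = 101.78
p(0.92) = -120.07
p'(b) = (b - 8)*(b - 3)^2 + (b - 8)*(b + 3)*(2*b - 6) + (b - 3)^2*(b + 3)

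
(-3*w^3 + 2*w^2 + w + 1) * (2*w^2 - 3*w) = -6*w^5 + 13*w^4 - 4*w^3 - w^2 - 3*w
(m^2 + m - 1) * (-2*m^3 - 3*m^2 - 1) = -2*m^5 - 5*m^4 - m^3 + 2*m^2 - m + 1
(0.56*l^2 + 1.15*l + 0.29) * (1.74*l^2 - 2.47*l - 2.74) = 0.9744*l^4 + 0.6178*l^3 - 3.8703*l^2 - 3.8673*l - 0.7946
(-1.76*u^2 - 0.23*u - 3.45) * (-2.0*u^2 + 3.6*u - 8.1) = 3.52*u^4 - 5.876*u^3 + 20.328*u^2 - 10.557*u + 27.945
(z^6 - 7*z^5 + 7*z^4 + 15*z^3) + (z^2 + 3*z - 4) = z^6 - 7*z^5 + 7*z^4 + 15*z^3 + z^2 + 3*z - 4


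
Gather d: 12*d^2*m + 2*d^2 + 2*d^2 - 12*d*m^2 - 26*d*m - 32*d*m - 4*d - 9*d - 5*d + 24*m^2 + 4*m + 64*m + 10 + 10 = d^2*(12*m + 4) + d*(-12*m^2 - 58*m - 18) + 24*m^2 + 68*m + 20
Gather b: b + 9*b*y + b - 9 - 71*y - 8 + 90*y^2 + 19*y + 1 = b*(9*y + 2) + 90*y^2 - 52*y - 16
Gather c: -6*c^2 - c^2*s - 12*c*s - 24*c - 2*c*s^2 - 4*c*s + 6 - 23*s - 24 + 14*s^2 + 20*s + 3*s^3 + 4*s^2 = c^2*(-s - 6) + c*(-2*s^2 - 16*s - 24) + 3*s^3 + 18*s^2 - 3*s - 18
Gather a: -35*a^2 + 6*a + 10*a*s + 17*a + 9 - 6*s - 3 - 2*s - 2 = -35*a^2 + a*(10*s + 23) - 8*s + 4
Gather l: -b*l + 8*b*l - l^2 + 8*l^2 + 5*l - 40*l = 7*l^2 + l*(7*b - 35)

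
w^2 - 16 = (w - 4)*(w + 4)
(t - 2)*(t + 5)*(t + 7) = t^3 + 10*t^2 + 11*t - 70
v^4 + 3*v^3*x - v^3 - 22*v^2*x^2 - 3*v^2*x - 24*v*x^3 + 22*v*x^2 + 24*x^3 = (v - 1)*(v - 4*x)*(v + x)*(v + 6*x)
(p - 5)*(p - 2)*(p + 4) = p^3 - 3*p^2 - 18*p + 40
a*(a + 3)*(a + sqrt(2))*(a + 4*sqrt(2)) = a^4 + 3*a^3 + 5*sqrt(2)*a^3 + 8*a^2 + 15*sqrt(2)*a^2 + 24*a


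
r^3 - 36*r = r*(r - 6)*(r + 6)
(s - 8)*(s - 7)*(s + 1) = s^3 - 14*s^2 + 41*s + 56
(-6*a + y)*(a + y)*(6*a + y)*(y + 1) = -36*a^3*y - 36*a^3 - 36*a^2*y^2 - 36*a^2*y + a*y^3 + a*y^2 + y^4 + y^3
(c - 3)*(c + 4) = c^2 + c - 12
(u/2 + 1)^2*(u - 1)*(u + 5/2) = u^4/4 + 11*u^3/8 + 15*u^2/8 - u - 5/2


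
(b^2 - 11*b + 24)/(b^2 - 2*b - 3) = (b - 8)/(b + 1)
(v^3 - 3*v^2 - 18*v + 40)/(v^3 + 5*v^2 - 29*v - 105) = (v^2 + 2*v - 8)/(v^2 + 10*v + 21)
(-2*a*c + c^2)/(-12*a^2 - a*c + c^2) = c*(2*a - c)/(12*a^2 + a*c - c^2)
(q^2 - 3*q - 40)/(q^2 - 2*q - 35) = (q - 8)/(q - 7)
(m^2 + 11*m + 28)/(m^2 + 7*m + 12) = (m + 7)/(m + 3)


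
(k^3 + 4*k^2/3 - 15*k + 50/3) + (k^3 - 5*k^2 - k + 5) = 2*k^3 - 11*k^2/3 - 16*k + 65/3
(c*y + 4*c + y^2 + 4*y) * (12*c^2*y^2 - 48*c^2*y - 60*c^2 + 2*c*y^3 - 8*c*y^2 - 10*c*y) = 12*c^3*y^3 - 252*c^3*y - 240*c^3 + 14*c^2*y^4 - 294*c^2*y^2 - 280*c^2*y + 2*c*y^5 - 42*c*y^3 - 40*c*y^2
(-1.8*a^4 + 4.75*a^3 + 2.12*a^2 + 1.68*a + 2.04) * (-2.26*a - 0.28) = 4.068*a^5 - 10.231*a^4 - 6.1212*a^3 - 4.3904*a^2 - 5.0808*a - 0.5712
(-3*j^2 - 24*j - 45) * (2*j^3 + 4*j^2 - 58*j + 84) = -6*j^5 - 60*j^4 - 12*j^3 + 960*j^2 + 594*j - 3780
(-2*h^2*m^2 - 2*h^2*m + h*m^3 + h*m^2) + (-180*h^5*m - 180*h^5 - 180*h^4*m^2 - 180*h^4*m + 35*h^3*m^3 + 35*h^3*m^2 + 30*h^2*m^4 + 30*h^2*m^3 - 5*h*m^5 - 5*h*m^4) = -180*h^5*m - 180*h^5 - 180*h^4*m^2 - 180*h^4*m + 35*h^3*m^3 + 35*h^3*m^2 + 30*h^2*m^4 + 30*h^2*m^3 - 2*h^2*m^2 - 2*h^2*m - 5*h*m^5 - 5*h*m^4 + h*m^3 + h*m^2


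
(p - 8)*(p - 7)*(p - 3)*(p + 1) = p^4 - 17*p^3 + 83*p^2 - 67*p - 168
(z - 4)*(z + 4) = z^2 - 16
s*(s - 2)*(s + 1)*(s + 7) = s^4 + 6*s^3 - 9*s^2 - 14*s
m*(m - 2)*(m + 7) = m^3 + 5*m^2 - 14*m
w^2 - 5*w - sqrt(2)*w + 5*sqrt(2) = (w - 5)*(w - sqrt(2))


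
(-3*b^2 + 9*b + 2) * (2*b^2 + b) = -6*b^4 + 15*b^3 + 13*b^2 + 2*b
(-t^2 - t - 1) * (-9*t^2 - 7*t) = 9*t^4 + 16*t^3 + 16*t^2 + 7*t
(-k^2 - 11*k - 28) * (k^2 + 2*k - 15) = -k^4 - 13*k^3 - 35*k^2 + 109*k + 420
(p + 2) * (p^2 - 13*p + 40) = p^3 - 11*p^2 + 14*p + 80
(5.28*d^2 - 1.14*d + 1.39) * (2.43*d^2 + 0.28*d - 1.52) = 12.8304*d^4 - 1.2918*d^3 - 4.9671*d^2 + 2.122*d - 2.1128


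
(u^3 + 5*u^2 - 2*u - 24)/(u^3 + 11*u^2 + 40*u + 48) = (u - 2)/(u + 4)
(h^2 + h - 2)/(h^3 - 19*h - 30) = (h - 1)/(h^2 - 2*h - 15)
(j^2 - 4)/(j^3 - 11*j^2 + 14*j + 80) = (j - 2)/(j^2 - 13*j + 40)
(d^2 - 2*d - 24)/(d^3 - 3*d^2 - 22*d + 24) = 1/(d - 1)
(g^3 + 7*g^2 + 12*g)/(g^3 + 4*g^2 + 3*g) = (g + 4)/(g + 1)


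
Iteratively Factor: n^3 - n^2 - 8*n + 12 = (n - 2)*(n^2 + n - 6) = (n - 2)^2*(n + 3)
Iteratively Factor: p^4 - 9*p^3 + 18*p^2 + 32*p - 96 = (p - 4)*(p^3 - 5*p^2 - 2*p + 24) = (p - 4)^2*(p^2 - p - 6) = (p - 4)^2*(p - 3)*(p + 2)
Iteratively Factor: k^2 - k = (k - 1)*(k)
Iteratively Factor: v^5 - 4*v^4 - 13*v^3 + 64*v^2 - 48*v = (v + 4)*(v^4 - 8*v^3 + 19*v^2 - 12*v) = v*(v + 4)*(v^3 - 8*v^2 + 19*v - 12) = v*(v - 1)*(v + 4)*(v^2 - 7*v + 12) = v*(v - 4)*(v - 1)*(v + 4)*(v - 3)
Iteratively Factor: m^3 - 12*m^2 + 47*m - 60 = (m - 3)*(m^2 - 9*m + 20) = (m - 4)*(m - 3)*(m - 5)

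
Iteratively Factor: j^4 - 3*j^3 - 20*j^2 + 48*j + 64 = (j - 4)*(j^3 + j^2 - 16*j - 16) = (j - 4)*(j + 1)*(j^2 - 16) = (j - 4)^2*(j + 1)*(j + 4)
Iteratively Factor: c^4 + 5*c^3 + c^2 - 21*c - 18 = (c + 3)*(c^3 + 2*c^2 - 5*c - 6) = (c - 2)*(c + 3)*(c^2 + 4*c + 3) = (c - 2)*(c + 3)^2*(c + 1)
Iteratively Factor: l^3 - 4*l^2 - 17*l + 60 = (l - 3)*(l^2 - l - 20) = (l - 5)*(l - 3)*(l + 4)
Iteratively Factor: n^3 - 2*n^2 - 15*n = (n - 5)*(n^2 + 3*n) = n*(n - 5)*(n + 3)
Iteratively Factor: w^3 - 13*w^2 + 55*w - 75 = (w - 5)*(w^2 - 8*w + 15) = (w - 5)*(w - 3)*(w - 5)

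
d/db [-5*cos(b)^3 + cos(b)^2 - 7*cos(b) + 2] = (15*cos(b)^2 - 2*cos(b) + 7)*sin(b)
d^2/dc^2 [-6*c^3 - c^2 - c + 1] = -36*c - 2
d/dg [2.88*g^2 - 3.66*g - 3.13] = 5.76*g - 3.66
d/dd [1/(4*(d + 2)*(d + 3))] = (-2*d - 5)/(4*(d^4 + 10*d^3 + 37*d^2 + 60*d + 36))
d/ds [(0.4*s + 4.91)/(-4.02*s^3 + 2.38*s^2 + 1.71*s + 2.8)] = (3.216*s^3 + 58.2626*s^2 - 23.3716*s - 7.2761)/(16.1604*s^6 - 19.1352*s^5 - 8.084*s^4 - 14.3724*s^3 + 16.2521*s^2 + 9.576*s + 7.84)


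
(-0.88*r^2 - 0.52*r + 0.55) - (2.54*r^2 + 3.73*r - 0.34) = -3.42*r^2 - 4.25*r + 0.89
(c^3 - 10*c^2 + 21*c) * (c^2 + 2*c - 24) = c^5 - 8*c^4 - 23*c^3 + 282*c^2 - 504*c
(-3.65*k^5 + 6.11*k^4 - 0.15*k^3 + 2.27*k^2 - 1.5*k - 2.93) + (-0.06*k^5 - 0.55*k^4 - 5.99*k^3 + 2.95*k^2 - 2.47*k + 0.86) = -3.71*k^5 + 5.56*k^4 - 6.14*k^3 + 5.22*k^2 - 3.97*k - 2.07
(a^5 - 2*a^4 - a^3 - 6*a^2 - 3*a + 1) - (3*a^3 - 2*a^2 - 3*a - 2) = a^5 - 2*a^4 - 4*a^3 - 4*a^2 + 3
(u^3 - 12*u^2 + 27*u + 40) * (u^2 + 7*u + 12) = u^5 - 5*u^4 - 45*u^3 + 85*u^2 + 604*u + 480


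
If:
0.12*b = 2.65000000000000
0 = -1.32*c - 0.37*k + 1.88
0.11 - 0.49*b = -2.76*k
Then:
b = 22.08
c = 0.34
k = 3.88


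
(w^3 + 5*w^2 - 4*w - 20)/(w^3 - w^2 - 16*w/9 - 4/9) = 9*(w^2 + 7*w + 10)/(9*w^2 + 9*w + 2)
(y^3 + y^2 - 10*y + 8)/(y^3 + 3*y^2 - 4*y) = (y - 2)/y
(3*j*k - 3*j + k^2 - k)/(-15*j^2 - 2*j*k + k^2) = (1 - k)/(5*j - k)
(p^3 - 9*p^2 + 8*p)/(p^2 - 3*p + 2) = p*(p - 8)/(p - 2)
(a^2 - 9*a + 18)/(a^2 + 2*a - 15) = (a - 6)/(a + 5)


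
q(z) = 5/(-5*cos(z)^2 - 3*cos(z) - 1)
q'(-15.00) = -5.79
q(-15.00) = -3.11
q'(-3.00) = -0.57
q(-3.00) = -1.71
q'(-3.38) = 1.01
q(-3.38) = -1.78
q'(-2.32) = -8.57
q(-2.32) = -3.92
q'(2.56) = 3.74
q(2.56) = -2.52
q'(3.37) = -0.96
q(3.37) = -1.77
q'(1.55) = -14.15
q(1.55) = -4.70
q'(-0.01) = 0.01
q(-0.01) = -0.56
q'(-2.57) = -3.61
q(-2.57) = -2.48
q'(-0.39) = 0.36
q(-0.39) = -0.62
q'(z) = 5*(-10*sin(z)*cos(z) - 3*sin(z))/(-5*cos(z)^2 - 3*cos(z) - 1)^2 = -5*(10*cos(z) + 3)*sin(z)/(5*cos(z)^2 + 3*cos(z) + 1)^2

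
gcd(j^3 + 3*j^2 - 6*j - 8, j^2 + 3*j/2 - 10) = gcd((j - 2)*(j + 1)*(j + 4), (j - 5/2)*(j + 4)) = j + 4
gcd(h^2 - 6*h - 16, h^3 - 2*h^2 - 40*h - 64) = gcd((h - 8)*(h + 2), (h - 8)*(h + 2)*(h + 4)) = h^2 - 6*h - 16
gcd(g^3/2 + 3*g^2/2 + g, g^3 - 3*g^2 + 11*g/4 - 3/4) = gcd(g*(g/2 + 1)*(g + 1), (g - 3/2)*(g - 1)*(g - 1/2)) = 1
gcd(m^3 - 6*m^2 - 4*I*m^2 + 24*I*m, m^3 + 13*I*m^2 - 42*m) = m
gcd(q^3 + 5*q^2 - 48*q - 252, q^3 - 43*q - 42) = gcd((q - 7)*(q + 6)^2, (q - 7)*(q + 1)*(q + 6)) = q^2 - q - 42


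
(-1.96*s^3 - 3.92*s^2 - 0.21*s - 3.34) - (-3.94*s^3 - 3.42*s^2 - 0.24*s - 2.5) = 1.98*s^3 - 0.5*s^2 + 0.03*s - 0.84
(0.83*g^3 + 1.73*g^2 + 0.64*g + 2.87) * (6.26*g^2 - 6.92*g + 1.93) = 5.1958*g^5 + 5.0862*g^4 - 6.3633*g^3 + 16.8763*g^2 - 18.6252*g + 5.5391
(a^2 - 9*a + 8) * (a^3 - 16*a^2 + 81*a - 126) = a^5 - 25*a^4 + 233*a^3 - 983*a^2 + 1782*a - 1008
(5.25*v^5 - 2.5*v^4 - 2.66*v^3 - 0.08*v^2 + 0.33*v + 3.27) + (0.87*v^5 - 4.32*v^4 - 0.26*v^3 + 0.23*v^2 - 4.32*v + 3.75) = 6.12*v^5 - 6.82*v^4 - 2.92*v^3 + 0.15*v^2 - 3.99*v + 7.02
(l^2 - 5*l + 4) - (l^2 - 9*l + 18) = 4*l - 14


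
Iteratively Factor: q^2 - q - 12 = (q - 4)*(q + 3)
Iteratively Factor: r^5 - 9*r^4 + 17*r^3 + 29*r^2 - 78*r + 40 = (r - 4)*(r^4 - 5*r^3 - 3*r^2 + 17*r - 10) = (r - 4)*(r - 1)*(r^3 - 4*r^2 - 7*r + 10) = (r - 4)*(r - 1)^2*(r^2 - 3*r - 10) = (r - 4)*(r - 1)^2*(r + 2)*(r - 5)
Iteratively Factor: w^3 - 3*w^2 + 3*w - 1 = (w - 1)*(w^2 - 2*w + 1) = (w - 1)^2*(w - 1)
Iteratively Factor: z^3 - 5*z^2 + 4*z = (z - 1)*(z^2 - 4*z) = z*(z - 1)*(z - 4)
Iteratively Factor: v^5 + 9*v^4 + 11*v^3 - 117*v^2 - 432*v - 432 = (v + 4)*(v^4 + 5*v^3 - 9*v^2 - 81*v - 108) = (v - 4)*(v + 4)*(v^3 + 9*v^2 + 27*v + 27) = (v - 4)*(v + 3)*(v + 4)*(v^2 + 6*v + 9) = (v - 4)*(v + 3)^2*(v + 4)*(v + 3)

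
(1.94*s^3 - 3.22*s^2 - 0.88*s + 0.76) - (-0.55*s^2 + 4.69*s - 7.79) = 1.94*s^3 - 2.67*s^2 - 5.57*s + 8.55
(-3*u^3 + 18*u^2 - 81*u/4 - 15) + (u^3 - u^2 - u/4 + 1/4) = -2*u^3 + 17*u^2 - 41*u/2 - 59/4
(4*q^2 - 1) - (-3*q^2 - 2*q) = 7*q^2 + 2*q - 1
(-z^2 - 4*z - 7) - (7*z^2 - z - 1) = -8*z^2 - 3*z - 6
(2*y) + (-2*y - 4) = -4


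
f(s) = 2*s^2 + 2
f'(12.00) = 48.00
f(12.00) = 290.00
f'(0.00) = 0.00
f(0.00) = 2.00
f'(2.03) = 8.12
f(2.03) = 10.24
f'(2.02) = 8.08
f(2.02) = 10.16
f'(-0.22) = -0.88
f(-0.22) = 2.10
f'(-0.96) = -3.84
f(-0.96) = 3.84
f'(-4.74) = -18.96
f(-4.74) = 46.94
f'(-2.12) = -8.48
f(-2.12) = 10.99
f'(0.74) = 2.96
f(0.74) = 3.10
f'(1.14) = 4.56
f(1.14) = 4.60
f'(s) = 4*s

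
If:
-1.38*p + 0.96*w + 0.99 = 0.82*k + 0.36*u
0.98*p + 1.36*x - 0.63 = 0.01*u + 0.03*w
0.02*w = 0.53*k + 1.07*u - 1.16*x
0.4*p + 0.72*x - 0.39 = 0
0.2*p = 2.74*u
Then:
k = 1.86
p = -0.50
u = -0.04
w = -0.17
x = 0.82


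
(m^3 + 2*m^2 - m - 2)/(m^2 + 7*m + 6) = (m^2 + m - 2)/(m + 6)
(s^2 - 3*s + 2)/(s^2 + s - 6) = (s - 1)/(s + 3)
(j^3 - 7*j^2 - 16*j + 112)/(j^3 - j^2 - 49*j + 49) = (j^2 - 16)/(j^2 + 6*j - 7)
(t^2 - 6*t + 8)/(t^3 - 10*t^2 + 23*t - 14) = (t - 4)/(t^2 - 8*t + 7)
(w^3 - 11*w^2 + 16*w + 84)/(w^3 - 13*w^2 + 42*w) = (w + 2)/w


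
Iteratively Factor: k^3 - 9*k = (k + 3)*(k^2 - 3*k) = k*(k + 3)*(k - 3)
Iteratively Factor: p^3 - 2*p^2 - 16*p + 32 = (p - 4)*(p^2 + 2*p - 8) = (p - 4)*(p - 2)*(p + 4)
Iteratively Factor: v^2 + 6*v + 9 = (v + 3)*(v + 3)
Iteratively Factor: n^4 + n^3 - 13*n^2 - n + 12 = (n - 3)*(n^3 + 4*n^2 - n - 4) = (n - 3)*(n + 4)*(n^2 - 1) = (n - 3)*(n - 1)*(n + 4)*(n + 1)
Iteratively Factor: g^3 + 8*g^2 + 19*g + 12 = (g + 3)*(g^2 + 5*g + 4) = (g + 1)*(g + 3)*(g + 4)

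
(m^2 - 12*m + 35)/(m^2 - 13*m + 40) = (m - 7)/(m - 8)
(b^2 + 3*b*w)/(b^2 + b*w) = (b + 3*w)/(b + w)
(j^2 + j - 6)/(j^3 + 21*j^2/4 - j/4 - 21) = 4*(j - 2)/(4*j^2 + 9*j - 28)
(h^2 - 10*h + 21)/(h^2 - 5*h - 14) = (h - 3)/(h + 2)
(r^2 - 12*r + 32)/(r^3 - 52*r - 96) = (r - 4)/(r^2 + 8*r + 12)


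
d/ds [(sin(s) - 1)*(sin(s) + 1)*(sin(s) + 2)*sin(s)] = 2*(2*sin(s)^3 + 3*sin(s)^2 - sin(s) - 1)*cos(s)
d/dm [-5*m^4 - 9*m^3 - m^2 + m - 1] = -20*m^3 - 27*m^2 - 2*m + 1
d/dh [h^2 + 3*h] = 2*h + 3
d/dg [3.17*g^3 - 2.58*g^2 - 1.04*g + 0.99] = 9.51*g^2 - 5.16*g - 1.04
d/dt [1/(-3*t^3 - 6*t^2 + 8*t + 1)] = (9*t^2 + 12*t - 8)/(3*t^3 + 6*t^2 - 8*t - 1)^2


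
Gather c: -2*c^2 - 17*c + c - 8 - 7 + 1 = -2*c^2 - 16*c - 14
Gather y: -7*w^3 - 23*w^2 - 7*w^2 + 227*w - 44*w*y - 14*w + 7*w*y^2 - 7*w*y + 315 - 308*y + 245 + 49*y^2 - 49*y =-7*w^3 - 30*w^2 + 213*w + y^2*(7*w + 49) + y*(-51*w - 357) + 560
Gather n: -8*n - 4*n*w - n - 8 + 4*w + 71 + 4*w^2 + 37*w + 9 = n*(-4*w - 9) + 4*w^2 + 41*w + 72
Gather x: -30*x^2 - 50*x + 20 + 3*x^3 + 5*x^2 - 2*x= 3*x^3 - 25*x^2 - 52*x + 20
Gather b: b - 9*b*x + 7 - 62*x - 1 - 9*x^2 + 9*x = b*(1 - 9*x) - 9*x^2 - 53*x + 6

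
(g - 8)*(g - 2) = g^2 - 10*g + 16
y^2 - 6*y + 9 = (y - 3)^2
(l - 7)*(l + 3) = l^2 - 4*l - 21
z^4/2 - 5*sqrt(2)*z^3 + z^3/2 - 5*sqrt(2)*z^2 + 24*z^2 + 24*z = z*(z/2 + 1/2)*(z - 6*sqrt(2))*(z - 4*sqrt(2))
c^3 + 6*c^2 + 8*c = c*(c + 2)*(c + 4)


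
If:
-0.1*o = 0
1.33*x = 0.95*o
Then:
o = 0.00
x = 0.00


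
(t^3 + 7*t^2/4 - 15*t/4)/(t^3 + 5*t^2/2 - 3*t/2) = (4*t - 5)/(2*(2*t - 1))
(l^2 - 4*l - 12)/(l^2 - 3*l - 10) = (l - 6)/(l - 5)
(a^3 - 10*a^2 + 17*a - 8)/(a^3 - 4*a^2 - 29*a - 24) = (a^2 - 2*a + 1)/(a^2 + 4*a + 3)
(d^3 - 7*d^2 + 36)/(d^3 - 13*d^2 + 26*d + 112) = (d^2 - 9*d + 18)/(d^2 - 15*d + 56)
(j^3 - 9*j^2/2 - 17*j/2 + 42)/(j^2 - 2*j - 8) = (2*j^2 - j - 21)/(2*(j + 2))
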